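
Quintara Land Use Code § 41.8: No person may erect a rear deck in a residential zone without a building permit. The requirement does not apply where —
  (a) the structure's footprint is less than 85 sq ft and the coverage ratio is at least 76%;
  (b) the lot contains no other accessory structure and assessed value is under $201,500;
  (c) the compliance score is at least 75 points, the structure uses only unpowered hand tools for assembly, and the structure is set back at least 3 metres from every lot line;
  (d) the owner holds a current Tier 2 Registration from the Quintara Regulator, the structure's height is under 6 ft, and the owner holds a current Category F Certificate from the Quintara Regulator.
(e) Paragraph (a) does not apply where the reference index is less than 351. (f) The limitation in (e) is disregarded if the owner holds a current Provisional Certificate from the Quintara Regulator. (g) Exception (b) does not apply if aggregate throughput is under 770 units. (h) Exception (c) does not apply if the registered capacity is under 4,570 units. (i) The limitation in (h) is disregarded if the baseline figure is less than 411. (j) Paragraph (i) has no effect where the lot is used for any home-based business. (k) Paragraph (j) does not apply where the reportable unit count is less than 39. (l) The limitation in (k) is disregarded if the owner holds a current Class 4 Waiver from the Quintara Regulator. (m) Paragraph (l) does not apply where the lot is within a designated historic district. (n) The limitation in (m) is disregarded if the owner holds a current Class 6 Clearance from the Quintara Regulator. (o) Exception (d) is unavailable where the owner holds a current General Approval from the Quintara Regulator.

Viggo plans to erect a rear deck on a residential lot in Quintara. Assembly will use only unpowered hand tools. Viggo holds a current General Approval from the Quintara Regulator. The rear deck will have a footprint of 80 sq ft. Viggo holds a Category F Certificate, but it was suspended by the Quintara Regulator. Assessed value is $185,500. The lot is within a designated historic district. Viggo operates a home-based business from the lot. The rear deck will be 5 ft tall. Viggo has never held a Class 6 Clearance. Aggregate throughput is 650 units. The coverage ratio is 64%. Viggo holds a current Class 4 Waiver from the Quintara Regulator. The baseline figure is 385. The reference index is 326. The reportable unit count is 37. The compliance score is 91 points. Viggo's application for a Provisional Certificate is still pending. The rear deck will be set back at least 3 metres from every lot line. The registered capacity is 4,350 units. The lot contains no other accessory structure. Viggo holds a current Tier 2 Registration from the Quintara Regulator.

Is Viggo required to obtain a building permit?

No — exception (c) applies; Viggo does not need a building permit.

Exception (a) requires that the coverage ratio is at least 76%; but the coverage ratio is 64%, short of 76%, so (a) is unavailable.
Exception (b) is satisfied on its face — the lot has no other accessory structure; assessed value is $185,500, under the $201,500 limit. However, paragraph (g) must be considered: (g) operates against (b): aggregate throughput is 650 units, under the 770 units limit. (b) is therefore removed.
All of (c)'s requirements are met (the compliance score is 91 points, meeting the 75 points threshold; assembly uses only hand tools; the setback is at least 3 m on every side). As to paragraphs (h)–(n): (h) would limit (c) — the registered capacity is 4,350 units, under the 4,570 units limit — but (i) sets (h) aside: (i) operates against (h): the baseline figure is 385, less than the 411 limit. (j) would limit (i) — a home-based business operates on the lot — but (k) sets (j) aside: (k) operates against (j): the reportable unit count is 37, less than the 39 limit. (l) would limit (k) — a current Class 4 Waiver is held — but (m) sets (l) aside: (m) operates against (l): the lot is in a historic district. (n) is not engaged (there is no Class 6 Clearance in force), so (m) stands. So (c) applies.
Exception (d) fails — no current Category F Certificate is held.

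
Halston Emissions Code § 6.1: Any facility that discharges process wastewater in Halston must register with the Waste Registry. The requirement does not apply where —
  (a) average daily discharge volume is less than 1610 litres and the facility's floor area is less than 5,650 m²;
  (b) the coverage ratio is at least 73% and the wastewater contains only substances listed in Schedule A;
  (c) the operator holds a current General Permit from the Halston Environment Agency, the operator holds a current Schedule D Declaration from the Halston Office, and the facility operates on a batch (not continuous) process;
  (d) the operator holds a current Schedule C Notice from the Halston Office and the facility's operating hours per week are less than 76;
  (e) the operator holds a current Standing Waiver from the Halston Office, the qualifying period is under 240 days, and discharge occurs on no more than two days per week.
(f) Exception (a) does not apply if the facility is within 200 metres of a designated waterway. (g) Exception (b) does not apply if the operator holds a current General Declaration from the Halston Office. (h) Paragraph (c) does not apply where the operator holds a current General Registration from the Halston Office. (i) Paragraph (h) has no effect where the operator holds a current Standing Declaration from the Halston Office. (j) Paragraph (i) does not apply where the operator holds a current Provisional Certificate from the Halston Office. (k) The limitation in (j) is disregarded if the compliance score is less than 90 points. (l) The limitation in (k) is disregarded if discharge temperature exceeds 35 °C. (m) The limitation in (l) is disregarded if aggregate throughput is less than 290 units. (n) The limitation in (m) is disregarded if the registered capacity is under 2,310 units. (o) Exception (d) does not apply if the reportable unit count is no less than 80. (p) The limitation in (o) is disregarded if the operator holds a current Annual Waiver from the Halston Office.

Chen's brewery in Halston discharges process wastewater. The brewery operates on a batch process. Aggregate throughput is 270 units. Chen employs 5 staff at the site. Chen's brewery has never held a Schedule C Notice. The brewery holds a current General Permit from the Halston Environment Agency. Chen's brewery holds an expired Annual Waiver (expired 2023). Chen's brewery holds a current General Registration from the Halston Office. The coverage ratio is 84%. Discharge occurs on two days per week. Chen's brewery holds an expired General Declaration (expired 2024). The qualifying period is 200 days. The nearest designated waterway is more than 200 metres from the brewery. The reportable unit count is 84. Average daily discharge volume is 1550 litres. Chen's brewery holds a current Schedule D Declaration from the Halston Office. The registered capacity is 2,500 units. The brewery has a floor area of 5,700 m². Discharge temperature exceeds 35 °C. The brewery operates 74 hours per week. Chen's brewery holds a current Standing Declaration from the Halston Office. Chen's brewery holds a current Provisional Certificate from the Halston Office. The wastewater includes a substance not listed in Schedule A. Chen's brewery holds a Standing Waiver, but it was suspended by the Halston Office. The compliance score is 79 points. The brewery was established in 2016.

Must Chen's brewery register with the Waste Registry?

Exception (a) fails — the facility's floor area is 5,700 m², not less than 5,650 m².
Exception (b) does not apply: the wastewater includes a non-Schedule-A substance.
All of (c)'s requirements are met (a current General Permit is held; a current Schedule D Declaration is held; the facility operates on a batch process). Applying paragraphs (h)–(n): (h) is engaged (a current General Registration is held), but is overridden by (i): (i) operates against (h): a current Standing Declaration is held. (j) would limit (i) — a current Provisional Certificate is held — but (k) sets (j) aside: (k) operates against (j): the compliance score is 79 points, less than the 90 points limit. (l) would limit (k) — discharge temperature exceeds 35 °C — but (m) sets (l) aside: (m) is triggered — aggregate throughput is 270 units, less than the 290 units limit. (n), which would lift (m), does not operate here — the registered capacity is 2,500 units, not under 2,310 units. (c) remains available.
Exception (d) fails — the Schedule C Notice is not current.
Exception (e) does not apply: no current Standing Waiver is held.

No — exception (c) applies; Chen's brewery is not required to register with the Waste Registry.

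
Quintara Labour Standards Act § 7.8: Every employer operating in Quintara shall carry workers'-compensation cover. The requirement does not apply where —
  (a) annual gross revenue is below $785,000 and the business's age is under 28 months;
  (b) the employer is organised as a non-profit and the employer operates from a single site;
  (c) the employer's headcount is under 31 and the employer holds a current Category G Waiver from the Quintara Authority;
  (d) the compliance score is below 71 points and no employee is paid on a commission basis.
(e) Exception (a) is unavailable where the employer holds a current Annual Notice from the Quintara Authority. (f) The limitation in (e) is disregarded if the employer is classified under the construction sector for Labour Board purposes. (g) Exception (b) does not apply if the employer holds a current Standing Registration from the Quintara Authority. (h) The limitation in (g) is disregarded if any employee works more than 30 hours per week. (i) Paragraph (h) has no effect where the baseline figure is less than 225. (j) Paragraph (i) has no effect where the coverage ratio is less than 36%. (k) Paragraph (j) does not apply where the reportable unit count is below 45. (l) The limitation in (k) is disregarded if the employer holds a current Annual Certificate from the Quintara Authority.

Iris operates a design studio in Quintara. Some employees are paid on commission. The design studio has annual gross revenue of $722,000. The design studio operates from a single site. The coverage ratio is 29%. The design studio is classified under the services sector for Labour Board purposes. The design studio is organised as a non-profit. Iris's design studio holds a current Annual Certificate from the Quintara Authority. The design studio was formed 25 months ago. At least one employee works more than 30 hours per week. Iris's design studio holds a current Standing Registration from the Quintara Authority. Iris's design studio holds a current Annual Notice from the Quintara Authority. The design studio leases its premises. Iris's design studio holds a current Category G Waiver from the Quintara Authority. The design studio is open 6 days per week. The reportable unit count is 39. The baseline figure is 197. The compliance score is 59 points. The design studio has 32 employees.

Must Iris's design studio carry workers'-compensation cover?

No — exception (b) applies; Iris's design studio is not required to carry workers'-compensation cover.

Exception (a) is satisfied on its face — annual gross revenue is $722,000, below the $785,000 limit; the business's age is 25 months, under the 28 months limit. However, paragraphs (e)–(f) must be considered: (e) operates — a current Annual Notice is held. (f), which would lift (e), is not engaged — the design studio is classified under the services sector. Exception (a) does not apply.
Exception (b) is satisfied on its face — the employer is a non-profit; the employer operates from a single site. Applying paragraphs (g)–(l): (g) would limit (b) — a current Standing Registration is held — but (h) sets (g) aside: (h) operates against (g): at least one employee exceeds 30 hours/week. (i) is engaged (the baseline figure is 197, less than the 225 limit), but is itself disapplied by (j): (j) operates against (i): the coverage ratio is 29%, less than the 36% limit. (k) would limit (j) — the reportable unit count is 39, below the 45 limit — but (l) sets (k) aside: (l) applies — a current Annual Certificate is held. Exception (b) stands.
Exception (c) requires that the employer's headcount is under 31; but the employer's headcount is 32, not under 31, so (c) is unavailable.
Exception (d) fails — some employees are paid on commission.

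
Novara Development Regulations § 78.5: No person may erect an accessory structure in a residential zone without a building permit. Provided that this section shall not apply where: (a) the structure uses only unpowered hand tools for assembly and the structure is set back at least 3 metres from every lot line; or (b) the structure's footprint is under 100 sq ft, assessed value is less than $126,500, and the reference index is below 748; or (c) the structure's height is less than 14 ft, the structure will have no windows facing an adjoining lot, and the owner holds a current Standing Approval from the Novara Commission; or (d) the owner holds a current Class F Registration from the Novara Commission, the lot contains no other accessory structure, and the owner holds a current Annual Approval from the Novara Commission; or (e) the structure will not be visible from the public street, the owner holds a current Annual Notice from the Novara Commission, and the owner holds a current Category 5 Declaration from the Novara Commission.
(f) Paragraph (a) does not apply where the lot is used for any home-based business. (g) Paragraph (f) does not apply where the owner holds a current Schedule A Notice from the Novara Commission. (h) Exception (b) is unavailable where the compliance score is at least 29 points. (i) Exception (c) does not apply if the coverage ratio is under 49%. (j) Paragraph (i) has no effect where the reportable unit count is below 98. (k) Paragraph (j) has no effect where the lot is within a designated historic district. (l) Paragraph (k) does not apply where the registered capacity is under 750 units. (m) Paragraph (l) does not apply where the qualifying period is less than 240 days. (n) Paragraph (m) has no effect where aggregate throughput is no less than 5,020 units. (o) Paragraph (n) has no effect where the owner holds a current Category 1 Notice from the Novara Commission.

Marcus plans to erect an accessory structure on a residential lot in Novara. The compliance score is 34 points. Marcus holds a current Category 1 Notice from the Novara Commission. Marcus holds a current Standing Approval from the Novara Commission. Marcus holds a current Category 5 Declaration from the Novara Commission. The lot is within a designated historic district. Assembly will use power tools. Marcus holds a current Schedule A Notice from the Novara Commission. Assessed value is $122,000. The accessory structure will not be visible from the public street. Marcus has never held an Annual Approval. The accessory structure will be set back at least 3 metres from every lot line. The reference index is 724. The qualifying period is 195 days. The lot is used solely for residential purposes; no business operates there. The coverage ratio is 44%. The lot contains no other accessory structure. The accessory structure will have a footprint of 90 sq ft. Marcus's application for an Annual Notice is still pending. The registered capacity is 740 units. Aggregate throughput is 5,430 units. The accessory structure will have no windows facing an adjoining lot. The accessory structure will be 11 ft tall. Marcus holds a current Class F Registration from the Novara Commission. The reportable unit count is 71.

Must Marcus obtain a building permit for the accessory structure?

Exception (a) does not apply: assembly uses power tools.
Exception (b): the structure's footprint is 90 sq ft, under the 100 sq ft limit; assessed value is $122,000, less than the $126,500 limit; the reference index is 724, below the 748 limit — every condition holds. Turning to paragraph (h): (h) is triggered — the compliance score is 34 points, meeting the 29 points threshold. (b) is therefore removed.
Exception (c) is satisfied on its face — the structure's height is 11 ft, less than the 14 ft limit; no windows face an adjoining lot; a current Standing Approval is held. But: (i) operates against (c): the coverage ratio is 44%, under the 49% limit. (j) would limit (i) — the reportable unit count is 71, below the 98 limit — but (k) sets (j) aside: (k) operates against (j): the lot is in a historic district. (l) would limit (k) — the registered capacity is 740 units, under the 750 units limit — but (m) sets (l) aside: (m) operates against (l): the qualifying period is 195 days, less than the 240 days limit. (n) would limit (m) — aggregate throughput is 5,430 units, meeting the 5,020 units threshold — but (o) sets (n) aside: (o) is triggered — a current Category 1 Notice is held. Exception (c) does not apply.
Exception (d) requires that the owner holds a current Annual Approval from the Novara Commission; but the Annual Approval is not current, so (d) is unavailable.
Exception (e) requires that the owner holds a current Annual Notice from the Novara Commission; but no current Annual Notice is held, so (e) is unavailable.
None of the exceptions is available; § 78.5 applies in full.

Yes — Marcus must obtain a building permit.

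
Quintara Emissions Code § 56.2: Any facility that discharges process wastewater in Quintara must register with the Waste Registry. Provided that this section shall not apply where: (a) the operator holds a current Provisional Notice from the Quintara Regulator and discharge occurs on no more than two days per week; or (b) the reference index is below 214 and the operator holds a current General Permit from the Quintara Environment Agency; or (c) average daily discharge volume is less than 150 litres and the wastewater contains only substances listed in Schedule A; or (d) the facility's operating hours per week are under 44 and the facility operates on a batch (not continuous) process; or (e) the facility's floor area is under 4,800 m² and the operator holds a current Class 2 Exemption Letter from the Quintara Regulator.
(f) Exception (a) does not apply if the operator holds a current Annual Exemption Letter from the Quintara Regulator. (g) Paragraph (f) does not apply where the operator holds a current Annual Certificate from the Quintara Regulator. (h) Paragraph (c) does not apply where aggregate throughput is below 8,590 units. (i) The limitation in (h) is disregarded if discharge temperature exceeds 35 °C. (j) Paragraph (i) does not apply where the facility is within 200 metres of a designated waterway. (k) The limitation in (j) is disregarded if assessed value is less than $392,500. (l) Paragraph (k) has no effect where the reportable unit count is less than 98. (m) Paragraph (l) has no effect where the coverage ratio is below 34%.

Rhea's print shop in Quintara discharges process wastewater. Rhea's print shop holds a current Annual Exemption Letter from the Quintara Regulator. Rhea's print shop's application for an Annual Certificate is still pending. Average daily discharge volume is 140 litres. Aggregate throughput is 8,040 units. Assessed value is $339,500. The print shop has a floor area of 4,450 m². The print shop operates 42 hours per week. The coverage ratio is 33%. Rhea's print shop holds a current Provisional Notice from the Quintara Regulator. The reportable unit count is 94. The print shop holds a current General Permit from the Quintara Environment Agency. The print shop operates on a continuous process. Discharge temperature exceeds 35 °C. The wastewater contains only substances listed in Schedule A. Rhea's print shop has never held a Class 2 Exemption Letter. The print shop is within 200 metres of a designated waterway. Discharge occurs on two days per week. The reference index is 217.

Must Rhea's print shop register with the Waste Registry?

No — exception (c) applies; Rhea's print shop is not required to register with the Waste Registry.

Exception (a)'s conditions are all satisfied: a current Provisional Notice is held; discharge occurs on no more than two days per week. But applying paragraphs (f)–(g): (f) is triggered — a current Annual Exemption Letter is held. (g), which would lift (f), is not engaged — no current Annual Certificate is held. So (a) is unavailable.
Exception (b) fails — the reference index is 217, not below 214.
All of (c)'s requirements are met (average daily discharge volume is 140 litres, less than the 150 litres limit; the wastewater is Schedule-A-only). Under paragraphs (h)–(m): (h) is engaged (aggregate throughput is 8,040 units, below the 8,590 units limit), but is set aside by (i): (i) operates — discharge temperature exceeds 35 °C. (j) operates (the print shop is within 200 m of a designated waterway), but is itself disapplied by (k): (k) operates against (j): assessed value is $339,500, less than the $392,500 limit. (l) applies (the reportable unit count is 94, less than the 98 limit), but is set aside by (m): (m) operates against (l): the coverage ratio is 33%, below the 34% limit. Exception (c) stands.
Exception (d) requires that the facility operates on a batch (not continuous) process; but the facility operates on a continuous process, so (d) is unavailable.
Exception (e) does not apply: no current Class 2 Exemption Letter is held.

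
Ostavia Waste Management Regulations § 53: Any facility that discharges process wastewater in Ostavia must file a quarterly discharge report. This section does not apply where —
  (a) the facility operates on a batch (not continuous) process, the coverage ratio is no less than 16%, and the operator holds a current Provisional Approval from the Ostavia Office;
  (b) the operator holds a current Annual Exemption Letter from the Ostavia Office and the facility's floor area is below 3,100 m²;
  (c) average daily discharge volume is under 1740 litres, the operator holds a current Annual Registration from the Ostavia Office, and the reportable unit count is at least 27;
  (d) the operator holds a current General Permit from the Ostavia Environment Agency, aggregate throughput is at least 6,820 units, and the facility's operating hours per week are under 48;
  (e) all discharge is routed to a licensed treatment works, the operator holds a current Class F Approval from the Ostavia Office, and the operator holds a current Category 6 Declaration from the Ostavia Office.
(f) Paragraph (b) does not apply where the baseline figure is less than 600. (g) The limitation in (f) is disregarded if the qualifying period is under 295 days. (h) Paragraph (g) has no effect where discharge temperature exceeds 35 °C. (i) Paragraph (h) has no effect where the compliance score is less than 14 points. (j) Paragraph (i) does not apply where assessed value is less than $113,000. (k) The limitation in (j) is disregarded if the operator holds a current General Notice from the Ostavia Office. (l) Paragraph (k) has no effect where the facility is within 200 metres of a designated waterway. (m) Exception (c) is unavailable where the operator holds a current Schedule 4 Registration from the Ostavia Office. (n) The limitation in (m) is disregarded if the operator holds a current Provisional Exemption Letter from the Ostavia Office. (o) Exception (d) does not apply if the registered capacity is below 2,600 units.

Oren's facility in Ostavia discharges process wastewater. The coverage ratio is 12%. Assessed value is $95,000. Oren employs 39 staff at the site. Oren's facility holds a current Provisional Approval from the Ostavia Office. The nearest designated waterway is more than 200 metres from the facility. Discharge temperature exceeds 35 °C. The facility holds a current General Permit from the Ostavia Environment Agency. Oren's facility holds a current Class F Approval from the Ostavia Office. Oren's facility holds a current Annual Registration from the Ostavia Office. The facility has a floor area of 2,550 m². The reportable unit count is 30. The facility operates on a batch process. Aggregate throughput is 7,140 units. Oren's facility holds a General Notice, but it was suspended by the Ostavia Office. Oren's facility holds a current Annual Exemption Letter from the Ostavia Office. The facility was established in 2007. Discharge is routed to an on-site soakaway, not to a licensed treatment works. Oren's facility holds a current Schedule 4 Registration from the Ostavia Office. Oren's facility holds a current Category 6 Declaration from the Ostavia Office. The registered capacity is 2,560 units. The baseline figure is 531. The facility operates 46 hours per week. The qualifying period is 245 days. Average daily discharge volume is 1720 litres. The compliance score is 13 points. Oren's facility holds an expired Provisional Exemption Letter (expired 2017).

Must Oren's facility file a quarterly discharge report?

Exception (a) does not apply: the coverage ratio is 12%, short of 16%.
Exception (b)'s conditions are all satisfied: a current Annual Exemption Letter is held; the facility's floor area is 2,550 m², below the 3,100 m² limit. However, paragraphs (f)–(l) must be considered: (f) operates — the baseline figure is 531, less than the 600 limit. (g) is engaged (the qualifying period is 245 days, under the 295 days limit), but is overridden by (h): (h) applies — discharge temperature exceeds 35 °C. (i) would limit (h) — the compliance score is 13 points, less than the 14 points limit — but (j) sets (i) aside: (j) applies — assessed value is $95,000, less than the $113,000 limit. (k) is inapplicable (there is no General Notice in force), so (j) stands. Exception (b) does not apply.
Exception (c)'s conditions are all satisfied: average daily discharge volume is 1720 litres, under the 1740 litres limit; a current Annual Registration is held; the reportable unit count is 30, meeting the 27 threshold. But: (m) is engaged — a current Schedule 4 Registration is held. (n) is inapplicable (no current Provisional Exemption Letter is held), so (m) stands. Exception (c) does not apply.
Exception (d)'s conditions are all satisfied: a current General Permit is held; aggregate throughput is 7,140 units, meeting the 6,820 units threshold; the facility's operating hours per week are 46, under the 48 limit. However, paragraph (o) must be considered: (o) applies — the registered capacity is 2,560 units, below the 2,600 units limit. Exception (d) does not apply.
Exception (e) fails — discharge is not routed to a licensed treatment works.
Every exception is unavailable, so the rule governs.

Yes — Oren's facility must file a quarterly discharge report.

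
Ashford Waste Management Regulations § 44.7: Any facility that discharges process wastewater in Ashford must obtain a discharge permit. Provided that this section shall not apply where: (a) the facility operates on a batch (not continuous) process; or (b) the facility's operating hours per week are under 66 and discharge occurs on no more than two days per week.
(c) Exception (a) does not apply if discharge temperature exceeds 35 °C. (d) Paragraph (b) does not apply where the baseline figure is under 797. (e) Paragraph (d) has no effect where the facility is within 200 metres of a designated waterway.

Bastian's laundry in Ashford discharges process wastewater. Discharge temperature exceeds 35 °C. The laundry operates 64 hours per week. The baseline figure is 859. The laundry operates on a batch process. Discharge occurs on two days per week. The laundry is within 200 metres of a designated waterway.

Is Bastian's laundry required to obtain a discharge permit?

No — exception (b) applies; Bastian's laundry is not required to obtain a discharge permit.

Exception (a)'s conditions are all satisfied: the facility operates on a batch process. But applying paragraph (c): (c) operates — discharge temperature exceeds 35 °C. So (a) is unavailable.
Exception (b) is satisfied on its face — the facility's operating hours per week are 64, under the 66 limit; discharge occurs on no more than two days per week. Considering the limiting provisions: (d) does not operate here — the baseline figure is 859, not under 797. (b) remains available.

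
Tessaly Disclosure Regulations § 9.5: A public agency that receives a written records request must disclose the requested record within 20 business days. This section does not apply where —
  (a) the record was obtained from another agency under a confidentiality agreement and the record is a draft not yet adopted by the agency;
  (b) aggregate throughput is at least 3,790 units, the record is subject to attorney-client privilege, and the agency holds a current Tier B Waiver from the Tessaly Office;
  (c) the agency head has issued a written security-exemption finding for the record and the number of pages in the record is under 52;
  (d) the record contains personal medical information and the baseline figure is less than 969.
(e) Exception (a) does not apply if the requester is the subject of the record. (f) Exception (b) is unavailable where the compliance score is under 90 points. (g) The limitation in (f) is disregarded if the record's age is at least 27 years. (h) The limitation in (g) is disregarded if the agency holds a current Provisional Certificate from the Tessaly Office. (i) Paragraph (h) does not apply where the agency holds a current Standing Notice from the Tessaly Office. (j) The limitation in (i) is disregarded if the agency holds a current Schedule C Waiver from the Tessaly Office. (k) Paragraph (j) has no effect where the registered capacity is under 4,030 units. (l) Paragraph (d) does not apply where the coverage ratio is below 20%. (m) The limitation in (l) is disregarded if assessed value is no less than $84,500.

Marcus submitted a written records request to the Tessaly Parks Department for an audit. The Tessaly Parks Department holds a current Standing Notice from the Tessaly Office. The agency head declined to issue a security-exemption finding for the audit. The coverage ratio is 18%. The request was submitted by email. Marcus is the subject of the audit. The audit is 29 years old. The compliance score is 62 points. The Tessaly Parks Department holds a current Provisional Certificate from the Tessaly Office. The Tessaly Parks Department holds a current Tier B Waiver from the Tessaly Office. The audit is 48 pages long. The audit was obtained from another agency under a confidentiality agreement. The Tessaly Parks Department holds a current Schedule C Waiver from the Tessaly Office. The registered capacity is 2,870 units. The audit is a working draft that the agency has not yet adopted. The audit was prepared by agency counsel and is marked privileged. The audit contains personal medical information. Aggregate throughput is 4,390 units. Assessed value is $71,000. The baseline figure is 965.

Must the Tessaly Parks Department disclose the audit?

Exception (a)'s conditions are all satisfied: the audit was obtained under a confidentiality agreement; the audit is an unadopted draft. However, paragraph (e) must be considered: (e) operates against (a): Marcus is the subject of the audit. (a) is therefore removed.
Exception (b): aggregate throughput is 4,390 units, meeting the 3,790 units threshold; the audit is privileged; a current Tier B Waiver is held — every condition holds. Applying paragraphs (f)–(k): (f) applies (the compliance score is 62 points, under the 90 points limit), but yields to (g): (g) operates against (f): the record's age is 29 years, meeting the 27 years threshold. (h) is engaged (a current Provisional Certificate is held), but yields to (i): (i) applies — a current Standing Notice is held. (j) would limit (i) — a current Schedule C Waiver is held — but (k) sets (j) aside: (k) operates against (j): the registered capacity is 2,870 units, under the 4,030 units limit. (b) remains available.
Exception (c) fails — the agency head declined to issue a security-exemption finding.
Exception (d)'s conditions are all satisfied: the audit contains personal medical information; the baseline figure is 965, less than the 969 limit. Turning to paragraphs (l)–(m): (l) operates — the coverage ratio is 18%, below the 20% limit. (m) does not operate here (assessed value is $71,000, short of $84,500), so (l) stands. Exception (d) does not apply.

No — exception (b) applies; the Tessaly Parks Department is not required to disclose the audit.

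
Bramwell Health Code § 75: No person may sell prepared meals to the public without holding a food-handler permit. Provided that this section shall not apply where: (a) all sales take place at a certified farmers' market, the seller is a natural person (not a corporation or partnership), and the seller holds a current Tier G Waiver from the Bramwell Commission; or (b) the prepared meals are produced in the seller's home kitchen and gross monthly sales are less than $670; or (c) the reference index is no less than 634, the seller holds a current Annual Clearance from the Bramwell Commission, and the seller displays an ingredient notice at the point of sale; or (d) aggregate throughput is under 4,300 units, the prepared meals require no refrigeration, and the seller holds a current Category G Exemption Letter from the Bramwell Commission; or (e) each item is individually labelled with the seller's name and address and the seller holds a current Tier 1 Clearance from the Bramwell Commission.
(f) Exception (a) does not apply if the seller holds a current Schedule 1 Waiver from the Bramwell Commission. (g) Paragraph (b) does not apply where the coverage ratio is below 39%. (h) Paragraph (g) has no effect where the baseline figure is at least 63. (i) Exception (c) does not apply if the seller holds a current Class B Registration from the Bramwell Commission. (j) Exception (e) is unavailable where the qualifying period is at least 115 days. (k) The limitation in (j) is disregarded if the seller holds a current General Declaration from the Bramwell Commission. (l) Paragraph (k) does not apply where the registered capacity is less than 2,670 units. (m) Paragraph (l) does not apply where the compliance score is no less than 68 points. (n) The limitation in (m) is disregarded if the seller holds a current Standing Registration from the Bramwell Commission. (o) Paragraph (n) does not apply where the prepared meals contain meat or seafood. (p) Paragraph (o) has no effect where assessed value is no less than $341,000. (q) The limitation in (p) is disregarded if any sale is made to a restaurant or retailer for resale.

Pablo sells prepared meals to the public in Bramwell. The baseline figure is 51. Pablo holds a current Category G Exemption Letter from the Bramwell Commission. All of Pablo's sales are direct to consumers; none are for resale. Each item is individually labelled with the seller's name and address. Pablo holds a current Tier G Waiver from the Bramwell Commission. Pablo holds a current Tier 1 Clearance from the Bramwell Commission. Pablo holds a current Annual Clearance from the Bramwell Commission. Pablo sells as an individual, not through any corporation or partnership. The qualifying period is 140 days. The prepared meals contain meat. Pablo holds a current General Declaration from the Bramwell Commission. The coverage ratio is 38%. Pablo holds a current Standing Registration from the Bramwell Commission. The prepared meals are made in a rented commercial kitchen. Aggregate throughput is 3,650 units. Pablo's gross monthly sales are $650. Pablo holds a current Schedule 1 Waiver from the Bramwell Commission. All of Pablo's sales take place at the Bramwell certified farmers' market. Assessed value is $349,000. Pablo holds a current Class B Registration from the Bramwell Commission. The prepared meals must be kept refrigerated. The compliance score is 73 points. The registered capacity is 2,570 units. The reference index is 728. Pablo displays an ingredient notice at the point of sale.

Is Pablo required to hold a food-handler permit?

Yes — Pablo must hold a food-handler permit.

Exception (a) is satisfied on its face — all sales are at a certified farmers' market; the seller is a natural person; a current Tier G Waiver is held. But applying paragraph (f): (f) operates against (a): a current Schedule 1 Waiver is held. Exception (a) does not apply.
Exception (b) does not apply: the prepared meals are made in a commercial kitchen, not a home kitchen.
Exception (c) is satisfied on its face — the reference index is 728, meeting the 634 threshold; a current Annual Clearance is held; an ingredient notice is displayed. However, paragraph (i) must be considered: (i) operates against (c): a current Class B Registration is held. Exception (c) does not apply.
Exception (d) requires that the prepared meals require no refrigeration; but the prepared meals require refrigeration, so (d) is unavailable.
Exception (e) is satisfied on its face — items are individually labelled; a current Tier 1 Clearance is held. But: (j) operates — the qualifying period is 140 days, meeting the 115 days threshold. (k) is engaged (a current General Declaration is held), but yields to (l): (l) is triggered — the registered capacity is 2,570 units, less than the 2,670 units limit. (m) would limit (l) — the compliance score is 73 points, meeting the 68 points threshold — but (n) sets (m) aside: (n) operates against (m): a current Standing Registration is held. (o) operates (the prepared meals contain meat), but is overridden by (p): (p) is engaged — assessed value is $349,000, meeting the $341,000 threshold. (q), which would lift (p), is inapplicable — no sales are for resale. (e) is therefore removed.
Every exception is unavailable, so the rule governs.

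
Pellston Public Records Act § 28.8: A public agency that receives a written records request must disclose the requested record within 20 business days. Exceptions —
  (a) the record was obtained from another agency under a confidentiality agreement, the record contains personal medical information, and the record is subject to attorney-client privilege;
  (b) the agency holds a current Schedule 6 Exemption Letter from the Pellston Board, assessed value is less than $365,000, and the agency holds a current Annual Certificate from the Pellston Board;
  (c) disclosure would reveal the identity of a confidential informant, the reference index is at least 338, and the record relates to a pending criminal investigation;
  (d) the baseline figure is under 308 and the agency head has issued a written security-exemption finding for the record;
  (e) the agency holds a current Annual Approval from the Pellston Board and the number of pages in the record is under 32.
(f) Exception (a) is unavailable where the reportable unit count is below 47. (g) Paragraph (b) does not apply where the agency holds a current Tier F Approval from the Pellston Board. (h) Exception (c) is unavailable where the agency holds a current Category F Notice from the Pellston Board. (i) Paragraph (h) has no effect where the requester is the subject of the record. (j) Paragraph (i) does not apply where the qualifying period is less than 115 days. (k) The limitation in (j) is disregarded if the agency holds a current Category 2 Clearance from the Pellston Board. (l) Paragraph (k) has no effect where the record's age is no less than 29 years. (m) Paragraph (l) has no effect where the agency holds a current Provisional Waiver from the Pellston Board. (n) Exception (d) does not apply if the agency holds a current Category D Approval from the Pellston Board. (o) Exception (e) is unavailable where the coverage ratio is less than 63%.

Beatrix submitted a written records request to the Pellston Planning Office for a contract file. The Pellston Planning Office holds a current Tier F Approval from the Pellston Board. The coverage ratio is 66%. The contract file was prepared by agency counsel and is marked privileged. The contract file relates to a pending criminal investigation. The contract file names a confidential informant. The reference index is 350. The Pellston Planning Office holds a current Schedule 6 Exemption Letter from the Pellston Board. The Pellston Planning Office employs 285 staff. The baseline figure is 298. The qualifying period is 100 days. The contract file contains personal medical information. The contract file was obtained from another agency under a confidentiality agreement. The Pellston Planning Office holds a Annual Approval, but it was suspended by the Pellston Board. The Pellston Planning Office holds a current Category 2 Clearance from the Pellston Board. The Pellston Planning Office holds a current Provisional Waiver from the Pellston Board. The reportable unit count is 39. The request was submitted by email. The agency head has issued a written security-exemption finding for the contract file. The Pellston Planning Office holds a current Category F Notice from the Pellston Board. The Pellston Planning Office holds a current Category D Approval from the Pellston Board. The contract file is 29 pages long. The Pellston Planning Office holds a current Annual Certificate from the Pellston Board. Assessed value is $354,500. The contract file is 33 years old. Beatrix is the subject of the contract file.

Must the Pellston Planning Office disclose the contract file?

No — exception (c) applies; the Pellston Planning Office is not required to disclose the contract file.

Exception (a) is satisfied on its face — the contract file was obtained under a confidentiality agreement; the contract file contains personal medical information; the contract file is privileged. However, paragraph (f) must be considered: (f) operates — the reportable unit count is 39, below the 47 limit. (a) is therefore removed.
All of (b)'s requirements are met (a current Schedule 6 Exemption Letter is held; assessed value is $354,500, less than the $365,000 limit; a current Annual Certificate is held). However, paragraph (g) must be considered: (g) operates against (b): a current Tier F Approval is held. Exception (b) does not apply.
Exception (c)'s conditions are all satisfied: the contract file names a confidential informant; the reference index is 350, meeting the 338 threshold; the contract file relates to a pending investigation. Under paragraphs (h)–(m): (h) would limit (c) — a current Category F Notice is held — but (i) sets (h) aside: (i) applies — Beatrix is the subject of the contract file. (j) operates (the qualifying period is 100 days, less than the 115 days limit), but is overridden by (k): (k) is triggered — a current Category 2 Clearance is held. (l) would limit (k) — the record's age is 33 years, meeting the 29 years threshold — but (m) sets (l) aside: (m) operates against (l): a current Provisional Waiver is held. Exception (c) stands.
Exception (d)'s conditions are all satisfied: the baseline figure is 298, under the 308 limit; a written security-exemption finding has been issued. However, paragraph (n) must be considered: (n) operates against (d): a current Category D Approval is held. (d) is therefore removed.
Exception (e) fails — no current Annual Approval is held.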